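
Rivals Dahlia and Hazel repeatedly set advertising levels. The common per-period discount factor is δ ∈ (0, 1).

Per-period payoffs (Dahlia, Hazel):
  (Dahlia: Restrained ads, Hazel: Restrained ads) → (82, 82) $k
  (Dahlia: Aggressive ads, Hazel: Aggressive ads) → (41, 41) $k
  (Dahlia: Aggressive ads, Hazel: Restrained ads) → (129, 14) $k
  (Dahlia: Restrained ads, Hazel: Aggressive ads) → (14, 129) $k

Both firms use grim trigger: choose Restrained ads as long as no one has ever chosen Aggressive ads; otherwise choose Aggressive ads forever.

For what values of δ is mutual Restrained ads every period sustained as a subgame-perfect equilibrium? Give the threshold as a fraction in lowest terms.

47/88

One-period gain from deviating is 129 − 82 = 47. The loss is 82 − 41 = 41 in every subsequent period, with present value 41·δ/(1−δ).
Deviation is unprofitable when 41·δ/(1−δ) ≥ 47, i.e. δ/(1−δ) ≥ 47/41.
Equivalently δ ≥ 47/(47+41) = 47/88.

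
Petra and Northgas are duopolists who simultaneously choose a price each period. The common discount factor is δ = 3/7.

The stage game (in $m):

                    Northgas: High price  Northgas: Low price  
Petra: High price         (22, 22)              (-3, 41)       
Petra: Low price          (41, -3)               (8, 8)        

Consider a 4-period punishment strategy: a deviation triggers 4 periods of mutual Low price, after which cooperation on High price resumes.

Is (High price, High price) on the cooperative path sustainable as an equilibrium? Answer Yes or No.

No

IC: δ+…+δ^4 ≥ (41−22)/(22−8) = 19/14.
At δ = 3/7: partial sum = 0.7247 < 1.3571. Cooperation not sustainable.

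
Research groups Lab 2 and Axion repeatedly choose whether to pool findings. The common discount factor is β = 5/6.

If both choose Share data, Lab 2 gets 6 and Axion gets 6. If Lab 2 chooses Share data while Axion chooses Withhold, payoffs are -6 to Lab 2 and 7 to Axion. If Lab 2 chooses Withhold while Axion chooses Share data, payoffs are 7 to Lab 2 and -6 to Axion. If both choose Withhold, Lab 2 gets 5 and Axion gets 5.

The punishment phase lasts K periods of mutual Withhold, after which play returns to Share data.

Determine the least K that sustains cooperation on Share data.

IC: β(1−β^K)/(1−β) ≥ (7−6)/(6−5) = 1.
With β = 5/6: need 1 − β^K ≥ 1·(1−5/6)/(5/6), i.e. β^K ≤ 0.8000.
Since (5/6)^1 = 0.8333 and (5/6)^2 = 0.6944, the smallest such K is 2.

2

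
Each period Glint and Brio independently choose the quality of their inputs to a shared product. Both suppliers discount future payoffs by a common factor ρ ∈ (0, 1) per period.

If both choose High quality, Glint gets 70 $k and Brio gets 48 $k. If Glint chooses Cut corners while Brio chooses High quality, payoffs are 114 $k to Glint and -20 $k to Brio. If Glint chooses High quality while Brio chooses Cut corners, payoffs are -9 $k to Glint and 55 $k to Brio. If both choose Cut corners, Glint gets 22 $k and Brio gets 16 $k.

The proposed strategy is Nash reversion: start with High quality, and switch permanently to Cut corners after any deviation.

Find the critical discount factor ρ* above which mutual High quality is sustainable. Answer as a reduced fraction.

11/23

Glint's threshold: (114−70)/(114−22) = 11/23.
Brio's threshold: (55−48)/(55−16) = 7/39.
11/23 > 7/39, so Glint binds and ρ* = 11/23.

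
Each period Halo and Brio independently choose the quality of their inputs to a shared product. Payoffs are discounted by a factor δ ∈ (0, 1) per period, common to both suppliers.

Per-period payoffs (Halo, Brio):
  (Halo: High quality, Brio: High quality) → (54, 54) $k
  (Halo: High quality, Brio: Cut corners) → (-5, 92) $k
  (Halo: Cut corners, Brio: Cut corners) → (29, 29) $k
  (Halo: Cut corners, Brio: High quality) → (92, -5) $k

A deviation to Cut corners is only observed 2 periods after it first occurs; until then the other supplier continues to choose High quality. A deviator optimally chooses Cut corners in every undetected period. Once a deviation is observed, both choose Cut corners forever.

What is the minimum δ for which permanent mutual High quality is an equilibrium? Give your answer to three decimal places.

Deviating for the 2 undetected periods gains 92−54 = 38 per period over cooperation, then loses 54−29 = 25 per period forever once punishment starts.
Gain: 38(1 + δ + … + δ^1); loss: 25·δ^2/(1−δ).
No profitable deviation ⇔ 38(1−δ^2) ≤ 25·δ^2, i.e. δ^2 ≥ 38/(38+25) = 38/63.
Hence δ ≥ (38/63)^(1/2) ≈ 0.777.

0.777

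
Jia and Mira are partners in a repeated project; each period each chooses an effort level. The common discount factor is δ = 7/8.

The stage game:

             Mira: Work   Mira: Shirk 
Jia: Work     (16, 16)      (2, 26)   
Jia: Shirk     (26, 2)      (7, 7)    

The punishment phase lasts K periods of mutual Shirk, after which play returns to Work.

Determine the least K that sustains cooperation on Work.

2

No profitable deviation requires (16−7)(δ+…+δ^K) ≥ 26−16, i.e. δ+…+δ^K ≥ 10/9 ≈ 1.1111.
With δ = 7/8, the partial sums are K=1: 0.8750, K=2: 1.6406.
K = 2 is the first length at which the sum reaches 1.1111.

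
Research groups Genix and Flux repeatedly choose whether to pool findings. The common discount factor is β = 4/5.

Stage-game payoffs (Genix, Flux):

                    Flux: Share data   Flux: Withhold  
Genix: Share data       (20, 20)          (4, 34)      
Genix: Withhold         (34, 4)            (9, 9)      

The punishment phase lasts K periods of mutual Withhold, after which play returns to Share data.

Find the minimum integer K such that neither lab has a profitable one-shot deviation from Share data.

IC: β(1−β^K)/(1−β) ≥ (34−20)/(20−9) = 14/11.
With β = 4/5: need 1 − β^K ≥ 14/11·(1−4/5)/(4/5), i.e. β^K ≤ 0.6818.
Since (4/5)^1 = 0.8000 and (4/5)^2 = 0.6400, the smallest such K is 2.

2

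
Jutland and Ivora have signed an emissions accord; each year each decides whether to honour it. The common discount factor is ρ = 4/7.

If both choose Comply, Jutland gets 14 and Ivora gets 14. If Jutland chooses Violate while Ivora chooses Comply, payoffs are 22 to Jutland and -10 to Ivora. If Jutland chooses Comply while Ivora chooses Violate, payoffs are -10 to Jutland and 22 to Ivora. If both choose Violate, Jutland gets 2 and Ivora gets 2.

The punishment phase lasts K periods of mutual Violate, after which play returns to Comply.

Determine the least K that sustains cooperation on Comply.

2

IC: ρ(1−ρ^K)/(1−ρ) ≥ (22−14)/(14−2) = 2/3.
With ρ = 4/7: need 1 − ρ^K ≥ 2/3·(1−4/7)/(4/7), i.e. ρ^K ≤ 0.5000.
Since (4/7)^1 = 0.5714 and (4/7)^2 = 0.3265, the smallest such K is 2.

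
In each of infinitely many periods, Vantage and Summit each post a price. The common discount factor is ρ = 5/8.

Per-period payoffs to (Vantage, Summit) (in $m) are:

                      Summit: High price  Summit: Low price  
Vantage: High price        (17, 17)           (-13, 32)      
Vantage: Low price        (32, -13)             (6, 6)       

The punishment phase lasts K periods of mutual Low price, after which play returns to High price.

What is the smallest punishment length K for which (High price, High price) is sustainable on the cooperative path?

4

Need Σ_{k=1}^{K} ρ^k ≥ (32−17)/(17−6) = 1.3636 at ρ = 5/8.
At K = 3 the sum is 1.2598 < 1.3636; at K = 4 it is 1.4124 ≥ 1.3636.
So the minimum punishment length is K = 4.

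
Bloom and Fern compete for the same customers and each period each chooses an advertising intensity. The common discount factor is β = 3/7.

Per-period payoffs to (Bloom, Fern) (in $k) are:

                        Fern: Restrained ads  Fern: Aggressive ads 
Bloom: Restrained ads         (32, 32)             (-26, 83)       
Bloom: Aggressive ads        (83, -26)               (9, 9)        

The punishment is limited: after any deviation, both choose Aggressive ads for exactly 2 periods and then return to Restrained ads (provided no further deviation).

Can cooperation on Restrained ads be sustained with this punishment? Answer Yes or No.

No

IC: β+…+β^2 ≥ (83−32)/(32−9) = 51/23.
At β = 3/7: partial sum = 0.6122 < 2.2174. Cooperation not sustainable.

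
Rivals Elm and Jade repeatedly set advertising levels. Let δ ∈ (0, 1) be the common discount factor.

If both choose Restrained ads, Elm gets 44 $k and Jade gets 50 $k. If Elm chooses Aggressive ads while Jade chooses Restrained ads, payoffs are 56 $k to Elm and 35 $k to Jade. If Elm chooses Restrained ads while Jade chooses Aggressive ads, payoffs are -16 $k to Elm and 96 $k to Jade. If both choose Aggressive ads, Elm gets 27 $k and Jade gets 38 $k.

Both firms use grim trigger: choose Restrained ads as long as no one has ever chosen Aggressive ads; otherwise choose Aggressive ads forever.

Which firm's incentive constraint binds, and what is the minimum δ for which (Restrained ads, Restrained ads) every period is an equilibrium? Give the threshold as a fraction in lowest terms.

For Elm: deviation gain 56−44 = 12, per-period punishment loss 44−27 = 17. IC gives δ ≥ 12/29.
For Jade: gain 46, loss 12 per period, so δ ≥ 46/58 = 23/29.
The tighter constraint is Jade's, so cooperation needs δ ≥ 23/29.

Jade; δ ≥ 23/29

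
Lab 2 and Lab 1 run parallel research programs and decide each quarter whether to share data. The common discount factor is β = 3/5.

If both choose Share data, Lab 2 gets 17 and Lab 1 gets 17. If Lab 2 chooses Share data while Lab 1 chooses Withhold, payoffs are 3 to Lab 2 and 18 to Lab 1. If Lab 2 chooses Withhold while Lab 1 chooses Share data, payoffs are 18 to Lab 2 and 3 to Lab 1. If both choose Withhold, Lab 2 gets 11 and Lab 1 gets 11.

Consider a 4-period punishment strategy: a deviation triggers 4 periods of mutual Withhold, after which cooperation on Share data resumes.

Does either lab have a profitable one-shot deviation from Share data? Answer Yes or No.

No

IC: β+…+β^4 ≥ (18−17)/(17−11) = 1/6.
At β = 3/5: partial sum = 1.3056 ≥ 0.1667. Cooperation sustainable.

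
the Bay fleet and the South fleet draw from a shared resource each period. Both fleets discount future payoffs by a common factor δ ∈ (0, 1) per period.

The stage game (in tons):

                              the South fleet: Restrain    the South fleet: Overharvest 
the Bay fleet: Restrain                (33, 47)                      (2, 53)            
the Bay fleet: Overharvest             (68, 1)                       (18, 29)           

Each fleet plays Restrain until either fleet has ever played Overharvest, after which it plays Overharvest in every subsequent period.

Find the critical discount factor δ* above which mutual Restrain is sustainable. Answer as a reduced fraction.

the Bay fleet's threshold: (68−33)/(68−18) = 7/10.
the South fleet's threshold: (53−47)/(53−29) = 1/4.
7/10 > 1/4, so the Bay fleet binds and δ* = 7/10.

7/10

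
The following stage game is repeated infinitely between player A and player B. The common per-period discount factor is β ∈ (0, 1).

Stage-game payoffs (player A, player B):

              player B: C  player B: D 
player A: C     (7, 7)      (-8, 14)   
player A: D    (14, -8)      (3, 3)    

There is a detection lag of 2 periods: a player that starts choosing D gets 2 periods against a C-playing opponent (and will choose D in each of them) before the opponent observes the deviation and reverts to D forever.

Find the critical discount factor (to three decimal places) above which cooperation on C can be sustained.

Deviating for the 2 undetected periods gains 14−7 = 7 per period over cooperation, then loses 7−3 = 4 per period forever once punishment starts.
Gain: 7(1 + β + … + β^1); loss: 4·β^2/(1−β).
No profitable deviation ⇔ 7(1−β^2) ≤ 4·β^2, i.e. β^2 ≥ 7/(7+4) = 7/11.
Hence β ≥ (7/11)^(1/2) ≈ 0.798.

0.798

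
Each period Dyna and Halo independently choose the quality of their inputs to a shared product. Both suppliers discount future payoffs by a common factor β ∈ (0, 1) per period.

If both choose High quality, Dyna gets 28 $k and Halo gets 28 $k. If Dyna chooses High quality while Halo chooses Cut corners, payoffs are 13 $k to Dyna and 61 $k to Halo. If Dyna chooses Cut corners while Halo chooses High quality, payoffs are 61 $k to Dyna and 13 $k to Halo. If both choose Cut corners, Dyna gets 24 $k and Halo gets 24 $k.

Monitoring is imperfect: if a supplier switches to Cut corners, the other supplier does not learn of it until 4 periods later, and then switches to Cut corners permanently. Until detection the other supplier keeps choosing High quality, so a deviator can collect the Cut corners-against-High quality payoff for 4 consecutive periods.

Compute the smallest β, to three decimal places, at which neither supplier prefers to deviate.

0.972

A deviator earns 61 for 4 periods, then 24 forever; cooperating earns 28 forever. Multiplying the IC by (1−β):
28 ≥ 61(1−β^4) + 24β^4, so 37·β^4 ≥ 33 and β^4 ≥ 33/37.
β ≥ (33/37)^(1/4) ≈ 0.972.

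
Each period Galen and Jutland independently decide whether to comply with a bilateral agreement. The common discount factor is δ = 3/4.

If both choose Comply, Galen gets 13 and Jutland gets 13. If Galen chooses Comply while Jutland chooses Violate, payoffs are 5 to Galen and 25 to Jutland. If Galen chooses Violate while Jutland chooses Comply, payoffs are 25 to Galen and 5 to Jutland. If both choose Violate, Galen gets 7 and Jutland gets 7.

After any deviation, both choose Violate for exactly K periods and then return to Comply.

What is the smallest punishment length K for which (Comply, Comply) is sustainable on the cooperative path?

Need Σ_{k=1}^{K} δ^k ≥ (25−13)/(13−7) = 2.0000 at δ = 3/4.
At K = 3 the sum is 1.7344 < 2.0000; at K = 4 it is 2.0508 ≥ 2.0000.
So the minimum punishment length is K = 4.

4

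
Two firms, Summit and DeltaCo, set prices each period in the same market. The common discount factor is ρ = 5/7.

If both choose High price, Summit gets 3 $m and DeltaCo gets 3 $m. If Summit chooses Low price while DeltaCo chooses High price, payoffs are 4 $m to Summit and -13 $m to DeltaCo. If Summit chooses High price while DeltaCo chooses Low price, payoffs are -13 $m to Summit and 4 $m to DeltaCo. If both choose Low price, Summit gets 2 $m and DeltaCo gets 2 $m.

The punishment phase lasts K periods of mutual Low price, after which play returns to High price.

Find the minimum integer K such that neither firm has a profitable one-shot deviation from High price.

IC: ρ(1−ρ^K)/(1−ρ) ≥ (4−3)/(3−2) = 1.
With ρ = 5/7: need 1 − ρ^K ≥ 1·(1−5/7)/(5/7), i.e. ρ^K ≤ 0.6000.
Since (5/7)^1 = 0.7143 and (5/7)^2 = 0.5102, the smallest such K is 2.

2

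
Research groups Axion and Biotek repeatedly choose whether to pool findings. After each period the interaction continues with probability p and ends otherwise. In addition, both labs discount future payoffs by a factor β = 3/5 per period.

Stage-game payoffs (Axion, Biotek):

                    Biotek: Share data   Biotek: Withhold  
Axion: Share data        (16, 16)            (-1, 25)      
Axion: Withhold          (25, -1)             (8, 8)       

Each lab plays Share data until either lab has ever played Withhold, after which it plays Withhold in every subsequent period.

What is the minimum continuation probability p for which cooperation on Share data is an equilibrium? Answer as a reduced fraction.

15/17

With continuation probability p and discount β, the effective per-period discount factor is βp.
Grim-trigger IC: βp ≥ (25−16)/(25−8) = 9/17.
So p ≥ (9/17)/(3/5) = 15/17.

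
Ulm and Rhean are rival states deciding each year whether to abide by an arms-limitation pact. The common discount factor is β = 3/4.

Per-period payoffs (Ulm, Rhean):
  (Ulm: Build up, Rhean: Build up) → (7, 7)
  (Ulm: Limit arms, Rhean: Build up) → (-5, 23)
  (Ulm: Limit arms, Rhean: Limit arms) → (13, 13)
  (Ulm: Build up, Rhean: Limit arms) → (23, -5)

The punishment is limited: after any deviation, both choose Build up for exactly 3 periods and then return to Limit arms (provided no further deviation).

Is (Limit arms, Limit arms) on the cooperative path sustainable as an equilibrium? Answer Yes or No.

IC: β+…+β^3 ≥ (23−13)/(13−7) = 5/3.
At β = 3/4: partial sum = 1.7344 ≥ 1.6667. Cooperation sustainable.

Yes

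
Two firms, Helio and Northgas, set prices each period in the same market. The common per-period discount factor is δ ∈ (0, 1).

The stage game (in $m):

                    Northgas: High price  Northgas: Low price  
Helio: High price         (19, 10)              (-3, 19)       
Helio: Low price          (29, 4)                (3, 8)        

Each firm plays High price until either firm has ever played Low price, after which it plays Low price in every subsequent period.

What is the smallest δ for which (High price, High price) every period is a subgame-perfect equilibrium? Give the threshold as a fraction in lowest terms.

9/11

Helio: cooperation gives 19 each period; deviation gives 29 once then 3 forever.
  19/(1−δ) ≥ 29 + 3δ/(1−δ) ⇒ δ ≥ 10/26 = 5/13.
Northgas: cooperation gives 10 each period; deviation gives 19 once then 8 forever.
  δ ≥ 9/11.
Both must hold, so the binding constraint is Northgas's: δ ≥ 9/11.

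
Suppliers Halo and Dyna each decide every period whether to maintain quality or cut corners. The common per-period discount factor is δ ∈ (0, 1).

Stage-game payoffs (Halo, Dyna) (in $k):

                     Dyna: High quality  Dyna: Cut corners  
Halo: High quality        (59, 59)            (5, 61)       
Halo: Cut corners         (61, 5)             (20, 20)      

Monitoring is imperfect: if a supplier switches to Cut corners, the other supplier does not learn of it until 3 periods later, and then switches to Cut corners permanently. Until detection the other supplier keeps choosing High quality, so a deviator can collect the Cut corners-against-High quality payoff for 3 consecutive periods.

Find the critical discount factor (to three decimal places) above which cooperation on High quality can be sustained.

0.365

The best deviation is to choose Cut corners for all 3 undetected periods, earning 61 each, then 20 forever once detected.
Deviation value: 61(1−δ^3)/(1−δ) + 20δ^3/(1−δ); cooperation value: 59/(1−δ).
IC: 59 ≥ 61(1−δ^3) + 20δ^3 = 61 − 41δ^3.
So δ^3 ≥ 2/41, giving δ ≥ (2/41)^(1/3) ≈ 0.365.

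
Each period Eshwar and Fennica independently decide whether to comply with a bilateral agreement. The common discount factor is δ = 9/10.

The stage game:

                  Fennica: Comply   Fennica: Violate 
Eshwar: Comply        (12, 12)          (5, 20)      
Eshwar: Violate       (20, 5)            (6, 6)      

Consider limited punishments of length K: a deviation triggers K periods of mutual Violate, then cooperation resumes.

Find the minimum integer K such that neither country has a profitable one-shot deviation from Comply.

2

No profitable deviation requires (12−6)(δ+…+δ^K) ≥ 20−12, i.e. δ+…+δ^K ≥ 4/3 ≈ 1.3333.
With δ = 9/10, the partial sums are K=1: 0.9000, K=2: 1.7100.
K = 2 is the first length at which the sum reaches 1.3333.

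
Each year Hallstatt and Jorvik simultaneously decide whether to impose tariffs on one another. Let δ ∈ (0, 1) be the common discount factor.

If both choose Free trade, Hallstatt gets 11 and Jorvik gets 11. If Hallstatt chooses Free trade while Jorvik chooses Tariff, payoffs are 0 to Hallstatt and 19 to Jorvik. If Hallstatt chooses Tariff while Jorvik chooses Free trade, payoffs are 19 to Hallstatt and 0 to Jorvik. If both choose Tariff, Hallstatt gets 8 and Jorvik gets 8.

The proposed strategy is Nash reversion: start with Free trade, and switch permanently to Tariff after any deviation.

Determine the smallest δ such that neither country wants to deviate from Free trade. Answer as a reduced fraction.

Cooperation forever yields 11 each period: 11/(1−δ).
Deviating yields 19 once, then 8 forever: 19 + 8δ/(1−δ).
No profitable deviation requires 11/(1−δ) ≥ 19 + 8δ/(1−δ).
Multiplying by (1−δ): 11 ≥ 19(1−δ) + 8δ = 19 − 11δ.
So 11δ ≥ 8, i.e. δ ≥ 8/11.

8/11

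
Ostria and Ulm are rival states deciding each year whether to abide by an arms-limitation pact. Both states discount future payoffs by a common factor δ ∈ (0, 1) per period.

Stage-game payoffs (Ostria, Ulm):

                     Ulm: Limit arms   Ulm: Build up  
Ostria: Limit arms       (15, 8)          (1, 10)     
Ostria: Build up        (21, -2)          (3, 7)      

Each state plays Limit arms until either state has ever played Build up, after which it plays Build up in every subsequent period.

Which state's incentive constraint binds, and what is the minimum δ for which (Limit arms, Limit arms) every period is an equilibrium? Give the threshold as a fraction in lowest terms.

Ulm; δ ≥ 2/3

For Ostria: deviation gain 21−15 = 6, per-period punishment loss 15−3 = 12. IC gives δ ≥ 6/18 = 1/3.
For Ulm: gain 2, loss 1 per period, so δ ≥ 2/3.
The tighter constraint is Ulm's, so cooperation needs δ ≥ 2/3.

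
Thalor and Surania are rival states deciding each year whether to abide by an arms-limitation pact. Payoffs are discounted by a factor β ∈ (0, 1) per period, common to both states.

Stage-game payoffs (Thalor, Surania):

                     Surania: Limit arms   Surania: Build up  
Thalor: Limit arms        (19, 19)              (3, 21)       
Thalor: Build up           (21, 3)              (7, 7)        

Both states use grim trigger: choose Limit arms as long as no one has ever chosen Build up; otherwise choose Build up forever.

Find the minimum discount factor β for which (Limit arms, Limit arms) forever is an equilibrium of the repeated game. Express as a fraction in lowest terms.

19/(1−β) ≥ 21 + 7β/(1−β)
19 ≥ 21 − 14β
β ≥ 2/14 = 1/7.

1/7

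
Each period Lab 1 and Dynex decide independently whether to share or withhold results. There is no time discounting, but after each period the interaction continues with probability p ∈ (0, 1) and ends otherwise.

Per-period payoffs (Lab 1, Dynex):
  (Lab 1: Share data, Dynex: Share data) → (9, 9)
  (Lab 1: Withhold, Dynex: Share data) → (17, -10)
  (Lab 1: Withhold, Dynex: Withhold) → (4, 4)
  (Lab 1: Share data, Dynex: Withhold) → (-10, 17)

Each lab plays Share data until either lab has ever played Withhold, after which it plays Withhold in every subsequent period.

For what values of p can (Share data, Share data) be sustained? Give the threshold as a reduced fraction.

Expected cooperation value is 9 + p·9 + p²·9 + … = 9/(1−p); deviation gives 17 + p·4/(1−p).
9 ≥ 17(1−p) + 4p ⇒ 13p ≥ 8 ⇒ p ≥ 8/13.

8/13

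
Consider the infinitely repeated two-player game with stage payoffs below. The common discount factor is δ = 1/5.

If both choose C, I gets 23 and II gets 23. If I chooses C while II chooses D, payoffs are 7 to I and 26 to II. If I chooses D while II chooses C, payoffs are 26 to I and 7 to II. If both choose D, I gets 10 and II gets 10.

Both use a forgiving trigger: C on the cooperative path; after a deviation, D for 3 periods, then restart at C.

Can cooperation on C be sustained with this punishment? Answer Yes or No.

A one-shot deviation gives 26 now, then 10 for 3 periods, then back to 23.
Gain from deviating: (26−23) today; loss: (23−10) in each of the next 3 periods.
No-deviation condition: (23−10)(δ+…+δ^3) ≥ 26−23, i.e. δ+…+δ^3 ≥ 3/13.
At δ = 1/5: δ+…+δ^3 = 0.2480 ≥ 0.2308.
So cooperation is sustainable.

Yes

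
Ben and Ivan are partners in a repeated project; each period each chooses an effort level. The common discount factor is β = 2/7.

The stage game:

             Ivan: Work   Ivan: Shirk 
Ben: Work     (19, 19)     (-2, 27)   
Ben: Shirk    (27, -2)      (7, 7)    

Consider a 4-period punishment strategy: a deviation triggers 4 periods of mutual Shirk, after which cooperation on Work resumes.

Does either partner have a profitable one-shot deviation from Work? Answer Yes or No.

Yes

Comparing payoff streams over the 5 periods until play realigns: cooperate → 19(1+β+…+β^4); deviate → 27 + 7(β+…+β^4).
Cooperation is sustained iff (19−7)(β+…+β^4) ≥ 27−19.
β+…+β^4 = 2/7·(1−(2/7)^4)/(1−2/7) = 0.3973, and (27−19)/(19−7) = 0.6667.
0.3973 < 0.6667, so cooperation is not sustainable.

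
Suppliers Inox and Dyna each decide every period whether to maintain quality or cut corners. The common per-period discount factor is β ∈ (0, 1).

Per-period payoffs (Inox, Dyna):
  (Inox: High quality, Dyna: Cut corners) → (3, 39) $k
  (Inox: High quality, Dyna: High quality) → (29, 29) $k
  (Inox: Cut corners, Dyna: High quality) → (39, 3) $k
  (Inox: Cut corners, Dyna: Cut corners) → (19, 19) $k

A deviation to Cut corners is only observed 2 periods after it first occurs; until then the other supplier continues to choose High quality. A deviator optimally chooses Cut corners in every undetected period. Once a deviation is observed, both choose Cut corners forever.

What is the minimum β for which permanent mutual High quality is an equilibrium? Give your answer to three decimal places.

0.707

The best deviation is to choose Cut corners for all 2 undetected periods, earning 39 each, then 19 forever once detected.
Deviation value: 39(1−β^2)/(1−β) + 19β^2/(1−β); cooperation value: 29/(1−β).
IC: 29 ≥ 39(1−β^2) + 19β^2 = 39 − 20β^2.
So β^2 ≥ 10/20 = 1/2, giving β ≥ (1/2)^(1/2) ≈ 0.707.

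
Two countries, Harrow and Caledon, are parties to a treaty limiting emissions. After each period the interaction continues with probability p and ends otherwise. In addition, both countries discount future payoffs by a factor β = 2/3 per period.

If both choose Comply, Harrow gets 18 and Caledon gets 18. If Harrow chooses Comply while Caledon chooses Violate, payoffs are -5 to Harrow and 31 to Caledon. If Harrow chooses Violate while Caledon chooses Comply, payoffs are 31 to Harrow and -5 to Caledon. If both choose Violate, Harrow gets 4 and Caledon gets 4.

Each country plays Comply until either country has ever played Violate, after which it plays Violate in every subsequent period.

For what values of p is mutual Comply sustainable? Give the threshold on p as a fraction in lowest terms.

13/18

Expected continuation weight on next period's payoff is β·p = 2/3·p, which plays the role of the discount factor.
Cooperation requires 2/3·p ≥ (31−18)/(31−4) = 13/27, hence p ≥ 13/18.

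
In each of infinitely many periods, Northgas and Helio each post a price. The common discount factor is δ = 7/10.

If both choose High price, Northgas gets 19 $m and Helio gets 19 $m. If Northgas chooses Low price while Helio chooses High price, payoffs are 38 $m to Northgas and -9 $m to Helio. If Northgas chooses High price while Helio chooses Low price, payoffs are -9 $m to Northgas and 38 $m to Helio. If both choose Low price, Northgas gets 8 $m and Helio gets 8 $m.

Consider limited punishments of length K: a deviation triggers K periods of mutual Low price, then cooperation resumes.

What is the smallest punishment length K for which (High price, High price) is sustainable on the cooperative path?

No profitable deviation requires (19−8)(δ+…+δ^K) ≥ 38−19, i.e. δ+…+δ^K ≥ 19/11 ≈ 1.7273.
With δ = 7/10, the partial sums are K=1: 0.7000, K=2: 1.1900, K=3: 1.5330, K=4: 1.7731.
K = 4 is the first length at which the sum reaches 1.7273.

4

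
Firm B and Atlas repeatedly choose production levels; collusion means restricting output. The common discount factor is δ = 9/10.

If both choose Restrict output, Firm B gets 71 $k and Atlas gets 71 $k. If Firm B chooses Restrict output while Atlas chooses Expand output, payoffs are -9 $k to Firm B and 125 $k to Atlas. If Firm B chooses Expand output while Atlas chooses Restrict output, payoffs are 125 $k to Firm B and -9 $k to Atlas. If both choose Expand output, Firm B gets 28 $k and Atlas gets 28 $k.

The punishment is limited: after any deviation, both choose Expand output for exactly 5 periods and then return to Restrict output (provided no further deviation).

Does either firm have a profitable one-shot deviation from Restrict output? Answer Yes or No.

A one-shot deviation gives 125 now, then 28 for 5 periods, then back to 71.
Gain from deviating: (125−71) today; loss: (71−28) in each of the next 5 periods.
No-deviation condition: (71−28)(δ+…+δ^5) ≥ 125−71, i.e. δ+…+δ^5 ≥ 54/43.
At δ = 9/10: δ+…+δ^5 = 3.6856 ≥ 1.2558.
So cooperation is sustainable.

No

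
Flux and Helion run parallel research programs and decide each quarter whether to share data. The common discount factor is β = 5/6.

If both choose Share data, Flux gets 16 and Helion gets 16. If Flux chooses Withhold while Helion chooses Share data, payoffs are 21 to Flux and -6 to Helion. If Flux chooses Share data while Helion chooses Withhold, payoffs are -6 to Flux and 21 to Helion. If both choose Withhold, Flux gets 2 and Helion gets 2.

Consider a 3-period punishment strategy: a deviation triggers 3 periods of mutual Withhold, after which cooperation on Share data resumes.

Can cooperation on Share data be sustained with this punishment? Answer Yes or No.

Comparing payoff streams over the 4 periods until play realigns: cooperate → 16(1+β+…+β^3); deviate → 21 + 2(β+…+β^3).
Cooperation is sustained iff (16−2)(β+…+β^3) ≥ 21−16.
β+…+β^3 = 5/6·(1−(5/6)^3)/(1−5/6) = 2.1065, and (21−16)/(16−2) = 0.3571.
2.1065 ≥ 0.3571, so cooperation is sustainable.

Yes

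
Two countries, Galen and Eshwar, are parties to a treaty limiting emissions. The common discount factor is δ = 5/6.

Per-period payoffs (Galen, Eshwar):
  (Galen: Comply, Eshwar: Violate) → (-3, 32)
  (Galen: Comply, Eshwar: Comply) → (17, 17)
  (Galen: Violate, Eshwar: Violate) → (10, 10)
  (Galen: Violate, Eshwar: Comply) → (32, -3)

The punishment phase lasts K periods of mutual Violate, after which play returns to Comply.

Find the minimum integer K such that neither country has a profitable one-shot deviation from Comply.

No profitable deviation requires (17−10)(δ+…+δ^K) ≥ 32−17, i.e. δ+…+δ^K ≥ 15/7 ≈ 2.1429.
With δ = 5/6, the partial sums are K=1: 0.8333, K=2: 1.5278, K=3: 2.1065, K=4: 2.5887.
K = 4 is the first length at which the sum reaches 2.1429.

4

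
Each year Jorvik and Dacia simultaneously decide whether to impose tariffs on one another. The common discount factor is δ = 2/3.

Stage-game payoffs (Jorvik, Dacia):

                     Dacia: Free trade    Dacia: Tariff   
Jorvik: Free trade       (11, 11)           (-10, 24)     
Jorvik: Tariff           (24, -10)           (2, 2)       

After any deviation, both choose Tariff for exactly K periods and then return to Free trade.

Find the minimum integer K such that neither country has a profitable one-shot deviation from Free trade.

4

IC: δ(1−δ^K)/(1−δ) ≥ (24−11)/(11−2) = 13/9.
With δ = 2/3: need 1 − δ^K ≥ 13/9·(1−2/3)/(2/3), i.e. δ^K ≤ 0.2778.
Since (2/3)^3 = 0.2963 and (2/3)^4 = 0.1975, the smallest such K is 4.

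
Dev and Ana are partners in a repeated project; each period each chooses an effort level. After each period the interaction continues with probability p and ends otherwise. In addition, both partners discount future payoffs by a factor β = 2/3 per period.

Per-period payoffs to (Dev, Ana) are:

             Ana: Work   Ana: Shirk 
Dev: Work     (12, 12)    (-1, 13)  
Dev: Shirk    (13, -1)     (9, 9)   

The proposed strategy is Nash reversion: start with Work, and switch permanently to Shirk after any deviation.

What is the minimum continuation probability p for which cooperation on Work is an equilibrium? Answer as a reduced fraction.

3/8

With continuation probability p and discount β, the effective per-period discount factor is βp.
Grim-trigger IC: βp ≥ (13−12)/(13−9) = 1/4.
So p ≥ (1/4)/(2/3) = 3/8.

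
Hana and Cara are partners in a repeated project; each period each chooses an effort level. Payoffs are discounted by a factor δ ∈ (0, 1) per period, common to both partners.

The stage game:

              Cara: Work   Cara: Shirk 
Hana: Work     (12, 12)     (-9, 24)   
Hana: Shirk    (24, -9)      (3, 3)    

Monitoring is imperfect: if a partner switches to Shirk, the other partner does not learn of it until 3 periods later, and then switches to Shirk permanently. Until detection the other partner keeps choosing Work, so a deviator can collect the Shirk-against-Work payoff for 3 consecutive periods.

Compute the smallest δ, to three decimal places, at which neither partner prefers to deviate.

0.830

The best deviation is to choose Shirk for all 3 undetected periods, earning 24 each, then 3 forever once detected.
Deviation value: 24(1−δ^3)/(1−δ) + 3δ^3/(1−δ); cooperation value: 12/(1−δ).
IC: 12 ≥ 24(1−δ^3) + 3δ^3 = 24 − 21δ^3.
So δ^3 ≥ 12/21 = 4/7, giving δ ≥ (4/7)^(1/3) ≈ 0.830.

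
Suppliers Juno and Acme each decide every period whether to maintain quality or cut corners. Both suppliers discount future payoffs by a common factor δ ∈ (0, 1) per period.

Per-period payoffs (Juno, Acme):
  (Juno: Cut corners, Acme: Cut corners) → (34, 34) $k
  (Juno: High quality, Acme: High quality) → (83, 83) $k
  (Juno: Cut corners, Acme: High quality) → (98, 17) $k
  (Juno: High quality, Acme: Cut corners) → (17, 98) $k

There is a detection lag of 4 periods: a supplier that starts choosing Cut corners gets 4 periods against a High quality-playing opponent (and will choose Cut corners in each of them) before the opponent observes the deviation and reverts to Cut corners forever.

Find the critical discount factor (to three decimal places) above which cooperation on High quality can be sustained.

A deviator earns 98 for 4 periods, then 34 forever; cooperating earns 83 forever. Multiplying the IC by (1−δ):
83 ≥ 98(1−δ^4) + 34δ^4, so 64·δ^4 ≥ 15 and δ^4 ≥ 15/64.
δ ≥ (15/64)^(1/4) ≈ 0.696.

0.696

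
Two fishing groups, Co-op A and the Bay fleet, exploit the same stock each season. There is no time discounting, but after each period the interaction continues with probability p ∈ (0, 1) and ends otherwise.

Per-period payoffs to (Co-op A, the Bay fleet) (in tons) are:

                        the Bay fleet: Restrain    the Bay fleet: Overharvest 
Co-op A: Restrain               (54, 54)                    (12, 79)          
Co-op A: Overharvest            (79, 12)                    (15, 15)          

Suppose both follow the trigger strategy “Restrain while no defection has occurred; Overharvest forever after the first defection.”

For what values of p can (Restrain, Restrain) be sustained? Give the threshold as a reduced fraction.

Expected cooperation value is 54 + p·54 + p²·54 + … = 54/(1−p); deviation gives 79 + p·15/(1−p).
54 ≥ 79(1−p) + 15p ⇒ 64p ≥ 25 ⇒ p ≥ 25/64.

25/64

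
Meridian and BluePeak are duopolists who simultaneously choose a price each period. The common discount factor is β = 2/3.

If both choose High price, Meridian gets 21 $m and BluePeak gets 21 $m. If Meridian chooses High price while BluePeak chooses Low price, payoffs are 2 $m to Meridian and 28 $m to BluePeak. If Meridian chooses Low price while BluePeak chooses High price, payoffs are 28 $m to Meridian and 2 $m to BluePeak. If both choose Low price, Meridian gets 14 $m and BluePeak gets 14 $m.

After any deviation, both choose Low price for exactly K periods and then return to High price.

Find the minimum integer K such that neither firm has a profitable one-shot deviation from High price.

2

No profitable deviation requires (21−14)(β+…+β^K) ≥ 28−21, i.e. β+…+β^K ≥ 1 ≈ 1.0000.
With β = 2/3, the partial sums are K=1: 0.6667, K=2: 1.1111.
K = 2 is the first length at which the sum reaches 1.0000.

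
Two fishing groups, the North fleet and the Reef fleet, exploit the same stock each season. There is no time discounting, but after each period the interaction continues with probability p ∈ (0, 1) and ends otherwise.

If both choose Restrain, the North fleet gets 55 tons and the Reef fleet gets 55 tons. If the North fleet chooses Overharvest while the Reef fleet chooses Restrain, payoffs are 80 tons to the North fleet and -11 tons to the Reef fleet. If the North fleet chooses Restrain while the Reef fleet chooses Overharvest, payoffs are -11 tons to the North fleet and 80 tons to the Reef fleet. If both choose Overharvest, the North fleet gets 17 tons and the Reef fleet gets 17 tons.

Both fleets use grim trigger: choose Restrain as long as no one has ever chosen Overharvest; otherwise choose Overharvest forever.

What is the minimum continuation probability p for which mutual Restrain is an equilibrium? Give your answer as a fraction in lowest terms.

With no time discounting, the continuation probability p plays the role of the discount factor.
Grim-trigger IC: 55/(1−p) ≥ 80 + 17p/(1−p) ⇒ p ≥ (80−55)/(80−17) = 25/63.

25/63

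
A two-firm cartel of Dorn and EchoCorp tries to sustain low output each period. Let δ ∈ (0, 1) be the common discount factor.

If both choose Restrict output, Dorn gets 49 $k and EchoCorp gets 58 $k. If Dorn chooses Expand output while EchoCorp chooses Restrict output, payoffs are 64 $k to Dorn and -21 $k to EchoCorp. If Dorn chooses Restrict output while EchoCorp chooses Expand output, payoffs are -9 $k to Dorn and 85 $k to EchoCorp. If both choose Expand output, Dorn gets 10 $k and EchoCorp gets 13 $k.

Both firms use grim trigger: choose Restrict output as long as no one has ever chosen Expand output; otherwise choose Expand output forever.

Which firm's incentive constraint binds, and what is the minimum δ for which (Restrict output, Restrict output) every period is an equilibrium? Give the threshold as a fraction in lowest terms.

Dorn: cooperation gives 49 each period; deviation gives 64 once then 10 forever.
  49/(1−δ) ≥ 64 + 10δ/(1−δ) ⇒ δ ≥ 15/54 = 5/18.
EchoCorp: cooperation gives 58 each period; deviation gives 85 once then 13 forever.
  δ ≥ 27/72 = 3/8.
Both must hold, so the binding constraint is EchoCorp's: δ ≥ 3/8.

EchoCorp; δ ≥ 3/8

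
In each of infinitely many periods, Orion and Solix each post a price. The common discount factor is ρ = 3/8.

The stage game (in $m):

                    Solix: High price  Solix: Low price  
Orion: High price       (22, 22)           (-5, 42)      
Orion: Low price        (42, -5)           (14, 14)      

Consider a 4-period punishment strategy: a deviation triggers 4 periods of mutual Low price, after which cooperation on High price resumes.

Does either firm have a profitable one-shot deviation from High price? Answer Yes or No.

Comparing payoff streams over the 5 periods until play realigns: cooperate → 22(1+ρ+…+ρ^4); deviate → 42 + 14(ρ+…+ρ^4).
Cooperation is sustained iff (22−14)(ρ+…+ρ^4) ≥ 42−22.
ρ+…+ρ^4 = 3/8·(1−(3/8)^4)/(1−3/8) = 0.5881, and (42−22)/(22−14) = 2.5000.
0.5881 < 2.5000, so cooperation is not sustainable.

Yes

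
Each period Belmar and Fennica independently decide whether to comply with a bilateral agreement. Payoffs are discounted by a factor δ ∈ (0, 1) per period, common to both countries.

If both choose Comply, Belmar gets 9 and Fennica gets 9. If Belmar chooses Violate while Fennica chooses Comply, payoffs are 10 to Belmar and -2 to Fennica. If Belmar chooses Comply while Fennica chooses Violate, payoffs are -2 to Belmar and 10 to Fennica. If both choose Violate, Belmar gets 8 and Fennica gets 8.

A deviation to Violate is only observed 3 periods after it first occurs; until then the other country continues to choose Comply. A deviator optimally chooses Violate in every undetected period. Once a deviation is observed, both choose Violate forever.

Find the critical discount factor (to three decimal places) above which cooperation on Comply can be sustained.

A deviator earns 10 for 3 periods, then 8 forever; cooperating earns 9 forever. Multiplying the IC by (1−δ):
9 ≥ 10(1−δ^3) + 8δ^3, so 2·δ^3 ≥ 1 and δ^3 ≥ 1/2.
δ ≥ (1/2)^(1/3) ≈ 0.794.

0.794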